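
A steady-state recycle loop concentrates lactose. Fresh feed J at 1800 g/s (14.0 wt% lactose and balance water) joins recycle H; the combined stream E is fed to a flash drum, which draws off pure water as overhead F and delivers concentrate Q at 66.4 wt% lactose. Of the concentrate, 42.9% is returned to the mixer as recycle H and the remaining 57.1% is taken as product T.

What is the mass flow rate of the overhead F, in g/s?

1420 g/s

Overall lactose balance (none leaves overhead): lactose in fresh feed = lactose in product, i.e. 1800×0.140 = (1−0.429)·Q·0.664.
Q = 252/(0.664×0.571) = 664.66 g/s.
Recycle H = 0.429×664.66 = 285.14 g/s.
Combined feed E = 1800 + 285.14 = 2085.1 g/s.
Overhead F = E − Q = 2085.1 − 664.66 = 1420.5 g/s.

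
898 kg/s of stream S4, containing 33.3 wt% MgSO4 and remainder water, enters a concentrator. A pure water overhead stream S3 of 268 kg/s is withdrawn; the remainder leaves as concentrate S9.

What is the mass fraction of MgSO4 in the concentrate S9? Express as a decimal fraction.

MgSO4 is not removed: 898×0.333 = 299.03 kg/s of MgSO4 enters S9.
Concentrate = 898 − 268 = 630 kg/s.
Mass fraction = 299.03/630 = 0.475.

0.475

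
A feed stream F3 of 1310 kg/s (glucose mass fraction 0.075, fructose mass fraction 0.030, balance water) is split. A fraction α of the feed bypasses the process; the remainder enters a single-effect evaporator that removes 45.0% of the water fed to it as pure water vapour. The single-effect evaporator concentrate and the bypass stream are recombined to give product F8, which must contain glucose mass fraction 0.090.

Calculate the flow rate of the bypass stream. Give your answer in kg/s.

767.9 kg/s

All 1310×0.075 = 98.25 kg/s of glucose reaches F8, so F8 = 98.25/0.090 = 1091.7 kg/s and vapour = 218.33 kg/s.
The evaporator receives (1−α)·1310 of feed at 0.895 water and removes 0.450 of that water:
0.450×0.895×(1−α)×1310 = 218.33
(1−α) = 218.33/527.6 = 0.4138;  α = 0.5862.
Bypass flow = 0.5862×1310 = 767.89 kg/s.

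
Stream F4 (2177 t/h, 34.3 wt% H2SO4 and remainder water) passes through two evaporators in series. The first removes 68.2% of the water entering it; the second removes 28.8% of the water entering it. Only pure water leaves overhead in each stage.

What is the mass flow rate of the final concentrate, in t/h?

water in feed = 2177×0.657 = 1430.3 t/h.
After stage 1: water left = (1−0.682)×1430.3 = 454.83; stream total = 1201.5 t/h.
After stage 2: water left = (1−0.288)×454.83 = 323.84; final concentrate = 1070.6 t/h.

1071 t/h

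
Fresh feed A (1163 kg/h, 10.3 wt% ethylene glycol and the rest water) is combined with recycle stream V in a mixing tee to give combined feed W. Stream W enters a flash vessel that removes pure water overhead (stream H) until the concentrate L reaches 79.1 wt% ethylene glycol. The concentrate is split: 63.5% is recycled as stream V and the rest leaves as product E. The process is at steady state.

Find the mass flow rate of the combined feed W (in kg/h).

1426 kg/h

Overall ethylene glycol balance (none leaves overhead): ethylene glycol in fresh feed = ethylene glycol in product, i.e. 1163×0.103 = (1−0.635)·L·0.791.
L = 119.79/(0.791×0.365) = 414.9 kg/h.
Recycle V = 0.635×414.9 = 263.46 kg/h.
Combined feed W = 1163 + 263.46 = 1426.5 kg/h.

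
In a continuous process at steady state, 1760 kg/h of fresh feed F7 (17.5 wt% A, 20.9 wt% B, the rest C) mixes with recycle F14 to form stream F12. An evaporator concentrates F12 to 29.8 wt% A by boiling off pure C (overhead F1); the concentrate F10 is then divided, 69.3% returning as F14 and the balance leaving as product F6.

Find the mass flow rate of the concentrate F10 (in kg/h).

Overall A balance (none leaves overhead): A in fresh feed = A in product, i.e. 1760×0.175 = (1−0.693)·F10·0.298.
F10 = 308/(0.298×0.307) = 3366.6 kg/h.

3367 kg/h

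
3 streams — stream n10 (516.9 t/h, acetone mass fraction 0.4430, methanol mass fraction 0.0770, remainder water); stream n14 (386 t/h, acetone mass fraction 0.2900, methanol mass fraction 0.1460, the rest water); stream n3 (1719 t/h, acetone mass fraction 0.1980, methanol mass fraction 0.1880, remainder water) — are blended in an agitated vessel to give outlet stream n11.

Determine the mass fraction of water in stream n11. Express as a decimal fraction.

0.5802

Total flow out = 516.9 + 386 + 1719 = 2621.9 t/h.
water in = 516.9×0.480 + 386×0.564 + 1719×0.614 = 1521.3 t/h.
water mass fraction in n11 = 1521.3/2621.9 = 0.5802.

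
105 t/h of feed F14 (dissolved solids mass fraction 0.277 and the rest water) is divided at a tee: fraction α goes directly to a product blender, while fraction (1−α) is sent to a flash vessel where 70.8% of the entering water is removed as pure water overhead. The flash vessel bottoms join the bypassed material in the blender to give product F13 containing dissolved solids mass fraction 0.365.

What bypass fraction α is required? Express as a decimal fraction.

All 105×0.277 = 29.085 t/h of dissolved solids reaches F13, so F13 = 29.085/0.365 = 79.685 t/h and vapour = 25.315 t/h.
The evaporator receives (1−α)·105 of feed at 0.723 water and removes 0.708 of that water:
0.708×0.723×(1−α)×105 = 25.315
(1−α) = 25.315/53.748 = 0.4710;  α = 0.5290.

0.529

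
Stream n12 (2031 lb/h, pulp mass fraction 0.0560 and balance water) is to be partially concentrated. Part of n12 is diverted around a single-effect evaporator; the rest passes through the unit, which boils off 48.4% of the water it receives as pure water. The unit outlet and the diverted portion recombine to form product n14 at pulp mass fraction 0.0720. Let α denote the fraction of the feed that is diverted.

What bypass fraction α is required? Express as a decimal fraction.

0.514

All 2031×0.056 = 113.74 lb/h of pulp reaches n14, so n14 = 113.74/0.072 = 1579.7 lb/h and vapour = 451.33 lb/h.
The evaporator receives (1−α)·2031 of feed at 0.944 water and removes 0.484 of that water:
0.484×0.944×(1−α)×2031 = 451.33
(1−α) = 451.33/927.96 = 0.4864;  α = 0.5136.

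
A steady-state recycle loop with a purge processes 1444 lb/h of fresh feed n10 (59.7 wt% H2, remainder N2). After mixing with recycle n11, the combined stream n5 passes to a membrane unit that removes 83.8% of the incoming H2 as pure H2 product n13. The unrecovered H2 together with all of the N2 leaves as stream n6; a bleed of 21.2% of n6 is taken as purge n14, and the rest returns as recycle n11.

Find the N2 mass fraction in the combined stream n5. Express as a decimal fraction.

N2 enters only via n10 and leaves only via the purge: 1444×0.403 = 0.212×(N2 in n6), and the membrane unit passes all N2, so N2 in n5 = N2 in n6 = 2745 lb/h.
H2 in n5: m_A = 1444×0.597 + (1−0.212)·(1−0.838)·m_A, so m_A = 862.07/0.8723 = 988.22 lb/h.
n5 = 988.22 + 2745 = 3733.2 lb/h.
N2 fraction in n5 = 2745/3733.2 = 0.735.

0.735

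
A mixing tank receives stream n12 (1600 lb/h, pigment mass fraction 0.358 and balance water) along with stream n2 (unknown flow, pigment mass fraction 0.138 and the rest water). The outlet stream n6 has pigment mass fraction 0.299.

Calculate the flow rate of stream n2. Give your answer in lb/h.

Let n2 be the unknown flow. Total out = 1600 + n2.
pigment balance: 572.8 + 0.138·n2 = 0.299·(1600 + n2)
(0.138 − 0.299)·n2 = 0.299×1600 − 572.8 = -94.4
n2 = -94.4 / -0.161 = 586.34 lb/h

586.3 lb/h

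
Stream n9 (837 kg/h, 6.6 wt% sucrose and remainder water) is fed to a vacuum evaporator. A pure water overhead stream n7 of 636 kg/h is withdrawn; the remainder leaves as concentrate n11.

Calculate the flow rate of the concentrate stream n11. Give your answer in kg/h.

201 kg/h

Concentrate = 837 − 636 = 201 kg/h.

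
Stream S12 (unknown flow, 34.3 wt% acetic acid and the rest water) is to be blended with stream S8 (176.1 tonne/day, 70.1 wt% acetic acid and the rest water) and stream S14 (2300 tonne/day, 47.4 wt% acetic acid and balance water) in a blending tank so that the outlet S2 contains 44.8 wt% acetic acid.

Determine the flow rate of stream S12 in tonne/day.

993.8 tonne/day

Let S12 be the unknown flow. Total out = 2476.1 + S12.
acetic acid balance: 1213.6 + 0.343·S12 = 0.448·(2476.1 + S12)
(0.343 − 0.448)·S12 = 0.448×2476.1 − 1213.6 = -104.35
S12 = -104.35 / -0.105 = 993.84 tonne/day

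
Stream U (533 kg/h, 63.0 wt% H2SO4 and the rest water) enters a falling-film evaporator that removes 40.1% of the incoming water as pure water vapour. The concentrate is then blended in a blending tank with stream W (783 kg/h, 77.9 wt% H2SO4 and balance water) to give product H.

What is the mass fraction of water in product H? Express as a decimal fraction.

Vapour removed = 0.401×0.370×533 = 79.081 kg/h; concentrate = 453.92 kg/h.
water reaching the mixer = 118.13 (from concentrate) + 783×0.221 = 291.17 kg/h.
Product flow = 453.92 + 783 = 1236.9 kg/h; water fraction = 0.235.

0.235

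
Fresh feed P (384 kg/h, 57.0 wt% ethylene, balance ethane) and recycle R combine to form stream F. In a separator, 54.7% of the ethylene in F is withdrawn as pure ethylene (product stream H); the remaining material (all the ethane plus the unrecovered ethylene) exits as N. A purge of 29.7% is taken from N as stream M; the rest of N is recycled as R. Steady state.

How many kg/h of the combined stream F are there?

877.1 kg/h

ethane enters only via P and leaves only via the purge: 384×0.430 = 0.297×(ethane in N), and the separator passes all ethane, so ethane in F = ethane in N = 555.96 kg/h.
ethylene in F: m_A = 384×0.570 + (1−0.297)·(1−0.547)·m_A, so m_A = 218.88/0.6815 = 321.15 kg/h.
F = 321.15 + 555.96 = 877.11 kg/h.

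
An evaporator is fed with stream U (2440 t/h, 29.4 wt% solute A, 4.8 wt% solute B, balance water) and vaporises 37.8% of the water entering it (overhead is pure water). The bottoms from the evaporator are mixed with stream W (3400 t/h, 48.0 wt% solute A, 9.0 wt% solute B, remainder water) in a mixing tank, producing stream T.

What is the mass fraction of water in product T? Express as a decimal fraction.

0.4702

Vapour removed = 0.378×0.658×2440 = 606.89 t/h; concentrate = 1833.1 t/h.
water reaching the mixer = 998.63 (from concentrate) + 3400×0.430 = 2460.6 t/h.
Product flow = 1833.1 + 3400 = 5233.1 t/h; water fraction = 0.4702.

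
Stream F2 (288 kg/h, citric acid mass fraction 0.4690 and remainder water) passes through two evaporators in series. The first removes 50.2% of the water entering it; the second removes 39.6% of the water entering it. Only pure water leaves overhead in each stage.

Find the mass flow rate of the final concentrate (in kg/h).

181.1 kg/h

water in feed = 288×0.531 = 152.93 kg/h.
After stage 1: water left = (1−0.502)×152.93 = 76.158; stream total = 211.23 kg/h.
After stage 2: water left = (1−0.396)×76.158 = 46; final concentrate = 181.07 kg/h.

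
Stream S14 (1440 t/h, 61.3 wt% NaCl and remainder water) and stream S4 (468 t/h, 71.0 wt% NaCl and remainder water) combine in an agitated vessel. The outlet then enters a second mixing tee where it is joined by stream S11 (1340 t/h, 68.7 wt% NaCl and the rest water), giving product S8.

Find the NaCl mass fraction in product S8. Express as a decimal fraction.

Overall, product flow = 3248 t/h.
NaCl in = 1440×0.613 + 468×0.710 + 1340×0.687 = 2135.6 t/h.
NaCl fraction in S8 = 0.658.

0.658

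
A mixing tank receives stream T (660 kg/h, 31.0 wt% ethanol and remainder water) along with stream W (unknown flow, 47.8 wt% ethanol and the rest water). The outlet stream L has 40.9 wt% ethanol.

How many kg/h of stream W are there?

947 kg/h

Let W be the unknown flow. Total out = 660 + W.
ethanol balance: 204.6 + 0.478·W = 0.409·(660 + W)
(0.478 − 0.409)·W = 0.409×660 − 204.6 = 65.34
W = 65.34 / 0.069 = 946.96 kg/h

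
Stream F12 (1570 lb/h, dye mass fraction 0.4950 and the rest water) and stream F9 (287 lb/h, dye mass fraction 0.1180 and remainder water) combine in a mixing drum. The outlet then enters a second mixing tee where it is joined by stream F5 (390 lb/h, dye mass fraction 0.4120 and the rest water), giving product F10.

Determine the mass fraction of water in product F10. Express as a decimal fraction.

0.5676

Overall, product flow = 2247 lb/h.
water in = 1570×0.505 + 287×0.882 + 390×0.588 = 1275.3 lb/h.
water fraction in F10 = 0.5676.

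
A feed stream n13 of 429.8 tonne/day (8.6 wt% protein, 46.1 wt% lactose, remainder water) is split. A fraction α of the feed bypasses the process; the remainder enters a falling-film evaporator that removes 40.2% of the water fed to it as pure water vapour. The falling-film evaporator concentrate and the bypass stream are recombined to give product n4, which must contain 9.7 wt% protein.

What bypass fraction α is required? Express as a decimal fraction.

0.377

All 429.8×0.086 = 36.963 tonne/day of protein reaches n4, so n4 = 36.963/0.097 = 381.06 tonne/day and vapour = 48.74 tonne/day.
The evaporator receives (1−α)·429.8 of feed at 0.453 water and removes 0.402 of that water:
0.402×0.453×(1−α)×429.8 = 48.74
(1−α) = 48.74/78.269 = 0.6227;  α = 0.3773.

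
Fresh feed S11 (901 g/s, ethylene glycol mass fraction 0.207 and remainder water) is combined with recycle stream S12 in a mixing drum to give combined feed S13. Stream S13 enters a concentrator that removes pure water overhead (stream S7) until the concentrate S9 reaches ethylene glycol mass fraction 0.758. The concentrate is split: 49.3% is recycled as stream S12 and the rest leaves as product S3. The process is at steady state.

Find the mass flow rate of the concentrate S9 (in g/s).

485.3 g/s

Overall ethylene glycol balance (none leaves overhead): ethylene glycol in fresh feed = ethylene glycol in product, i.e. 901×0.207 = (1−0.493)·S9·0.758.
S9 = 186.51/(0.758×0.507) = 485.31 g/s.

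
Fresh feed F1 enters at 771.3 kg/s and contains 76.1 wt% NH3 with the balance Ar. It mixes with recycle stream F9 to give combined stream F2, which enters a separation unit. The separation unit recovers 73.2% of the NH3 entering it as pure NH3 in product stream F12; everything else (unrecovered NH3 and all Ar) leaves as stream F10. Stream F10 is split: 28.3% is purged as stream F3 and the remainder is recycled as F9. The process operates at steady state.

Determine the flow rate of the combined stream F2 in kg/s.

Ar enters only via F1 and leaves only via the purge: 771.3×0.239 = 0.283×(Ar in F10), and the separation unit passes all Ar, so Ar in F2 = Ar in F10 = 651.38 kg/s.
NH3 in F2: m_A = 771.3×0.761 + (1−0.283)·(1−0.732)·m_A, so m_A = 586.96/0.8078 = 726.58 kg/s.
F2 = 726.58 + 651.38 = 1378 kg/s.

1378 kg/s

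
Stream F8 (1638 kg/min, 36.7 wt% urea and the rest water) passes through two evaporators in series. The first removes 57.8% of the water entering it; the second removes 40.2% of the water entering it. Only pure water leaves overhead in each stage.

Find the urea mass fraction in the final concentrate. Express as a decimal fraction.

water in feed = 1638×0.633 = 1036.9 kg/min.
After stage 1: water left = (1−0.578)×1036.9 = 437.55; stream total = 1038.7 kg/min.
After stage 2: water left = (1−0.402)×437.55 = 261.66; final concentrate = 862.8 kg/min.
urea fraction = 601.15/862.8 = 0.697.

0.697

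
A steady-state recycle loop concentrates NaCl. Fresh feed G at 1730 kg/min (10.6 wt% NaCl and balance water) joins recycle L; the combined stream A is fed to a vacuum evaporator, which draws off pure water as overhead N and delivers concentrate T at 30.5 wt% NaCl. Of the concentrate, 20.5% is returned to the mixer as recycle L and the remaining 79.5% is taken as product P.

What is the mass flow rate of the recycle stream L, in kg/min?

Overall NaCl balance (none leaves overhead): NaCl in fresh feed = NaCl in product, i.e. 1730×0.106 = (1−0.205)·T·0.305.
T = 183.38/(0.305×0.795) = 756.28 kg/min.
Recycle L = 0.205×756.28 = 155.04 kg/min.

155 kg/min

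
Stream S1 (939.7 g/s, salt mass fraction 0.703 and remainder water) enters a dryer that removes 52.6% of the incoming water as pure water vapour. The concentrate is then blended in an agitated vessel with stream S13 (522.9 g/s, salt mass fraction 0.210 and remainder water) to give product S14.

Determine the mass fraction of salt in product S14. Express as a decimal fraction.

0.586

Vapour removed = 0.526×0.297×939.7 = 146.8 g/s; concentrate = 792.9 g/s.
salt reaching the mixer = 660.61 (from concentrate) + 522.9×0.210 = 770.42 g/s.
Product flow = 792.9 + 522.9 = 1315.8 g/s; salt fraction = 0.586.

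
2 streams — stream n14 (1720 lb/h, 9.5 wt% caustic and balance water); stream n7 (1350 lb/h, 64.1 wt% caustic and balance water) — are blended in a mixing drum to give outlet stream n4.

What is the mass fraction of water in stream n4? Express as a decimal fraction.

0.665

Total flow out = 1720 + 1350 = 3070 lb/h.
water in = 1720×0.905 + 1350×0.359 = 2041.2 lb/h.
water mass fraction in n4 = 2041.2/3070 = 0.665.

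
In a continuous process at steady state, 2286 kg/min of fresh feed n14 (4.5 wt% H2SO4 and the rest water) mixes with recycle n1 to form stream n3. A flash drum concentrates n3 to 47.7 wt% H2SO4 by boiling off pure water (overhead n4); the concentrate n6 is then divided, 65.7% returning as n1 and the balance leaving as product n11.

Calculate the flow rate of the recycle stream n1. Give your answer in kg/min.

Overall H2SO4 balance (none leaves overhead): H2SO4 in fresh feed = H2SO4 in product, i.e. 2286×0.045 = (1−0.657)·n6·0.477.
n6 = 102.87/(0.477×0.343) = 628.75 kg/min.
Recycle n1 = 0.657×628.75 = 413.09 kg/min.

413.1 kg/min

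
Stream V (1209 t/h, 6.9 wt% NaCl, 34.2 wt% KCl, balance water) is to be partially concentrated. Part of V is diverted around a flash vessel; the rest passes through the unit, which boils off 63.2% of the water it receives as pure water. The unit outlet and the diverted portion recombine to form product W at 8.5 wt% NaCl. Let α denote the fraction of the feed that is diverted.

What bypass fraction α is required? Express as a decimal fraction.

0.494

All 1209×0.069 = 83.421 t/h of NaCl reaches W, so W = 83.421/0.085 = 981.42 t/h and vapour = 227.58 t/h.
The evaporator receives (1−α)·1209 of feed at 0.589 water and removes 0.632 of that water:
0.632×0.589×(1−α)×1209 = 227.58
(1−α) = 227.58/450.05 = 0.5057;  α = 0.4943.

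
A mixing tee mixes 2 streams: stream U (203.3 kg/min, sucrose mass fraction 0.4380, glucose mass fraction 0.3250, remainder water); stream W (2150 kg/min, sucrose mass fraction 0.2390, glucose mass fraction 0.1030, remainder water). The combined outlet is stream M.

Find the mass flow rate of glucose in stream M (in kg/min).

287.5 kg/min

glucose out = glucose in = 203.3×0.325 + 2150×0.103 = 287.52 kg/min.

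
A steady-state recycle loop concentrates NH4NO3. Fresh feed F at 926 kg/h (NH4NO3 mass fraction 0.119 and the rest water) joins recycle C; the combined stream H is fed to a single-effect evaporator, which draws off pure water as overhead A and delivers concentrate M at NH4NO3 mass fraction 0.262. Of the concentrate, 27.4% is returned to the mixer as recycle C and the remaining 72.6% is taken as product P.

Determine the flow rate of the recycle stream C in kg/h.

Overall NH4NO3 balance (none leaves overhead): NH4NO3 in fresh feed = NH4NO3 in product, i.e. 926×0.119 = (1−0.274)·M·0.262.
M = 110.19/(0.262×0.726) = 579.32 kg/h.
Recycle C = 0.274×579.32 = 158.73 kg/h.

158.7 kg/h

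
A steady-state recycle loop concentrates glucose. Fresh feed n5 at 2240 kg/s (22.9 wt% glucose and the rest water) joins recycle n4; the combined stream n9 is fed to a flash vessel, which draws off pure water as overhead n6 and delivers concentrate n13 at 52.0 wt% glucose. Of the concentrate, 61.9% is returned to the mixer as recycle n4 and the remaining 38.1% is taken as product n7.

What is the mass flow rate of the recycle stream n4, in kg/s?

Overall glucose balance (none leaves overhead): glucose in fresh feed = glucose in product, i.e. 2240×0.229 = (1−0.619)·n13·0.520.
n13 = 512.96/(0.520×0.381) = 2589.1 kg/s.
Recycle n4 = 0.619×2589.1 = 1602.7 kg/s.

1603 kg/s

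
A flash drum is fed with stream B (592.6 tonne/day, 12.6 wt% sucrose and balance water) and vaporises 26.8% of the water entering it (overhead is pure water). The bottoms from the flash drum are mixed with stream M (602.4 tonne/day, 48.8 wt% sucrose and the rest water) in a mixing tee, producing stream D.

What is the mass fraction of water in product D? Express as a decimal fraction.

0.651

Vapour removed = 0.268×0.874×592.6 = 138.81 tonne/day; concentrate = 453.79 tonne/day.
water reaching the mixer = 379.13 (from concentrate) + 602.4×0.512 = 687.56 tonne/day.
Product flow = 453.79 + 602.4 = 1056.2 tonne/day; water fraction = 0.651.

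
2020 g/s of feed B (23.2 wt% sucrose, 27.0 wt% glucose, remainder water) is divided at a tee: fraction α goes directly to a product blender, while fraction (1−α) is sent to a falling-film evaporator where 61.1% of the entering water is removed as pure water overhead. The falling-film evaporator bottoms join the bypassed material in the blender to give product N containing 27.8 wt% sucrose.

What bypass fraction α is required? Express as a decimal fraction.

0.456

All 2020×0.232 = 468.64 g/s of sucrose reaches N, so N = 468.64/0.278 = 1685.8 g/s and vapour = 334.24 g/s.
The evaporator receives (1−α)·2020 of feed at 0.498 water and removes 0.611 of that water:
0.611×0.498×(1−α)×2020 = 334.24
(1−α) = 334.24/614.64 = 0.5438;  α = 0.4562.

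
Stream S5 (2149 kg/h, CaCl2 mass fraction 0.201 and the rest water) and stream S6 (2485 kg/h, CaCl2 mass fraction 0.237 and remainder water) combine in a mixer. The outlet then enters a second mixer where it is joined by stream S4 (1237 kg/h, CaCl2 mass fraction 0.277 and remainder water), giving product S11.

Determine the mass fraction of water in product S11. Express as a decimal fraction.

Overall, product flow = 5871 kg/h.
water in = 2149×0.799 + 2485×0.763 + 1237×0.723 = 4507.5 kg/h.
water fraction in S11 = 0.768.

0.768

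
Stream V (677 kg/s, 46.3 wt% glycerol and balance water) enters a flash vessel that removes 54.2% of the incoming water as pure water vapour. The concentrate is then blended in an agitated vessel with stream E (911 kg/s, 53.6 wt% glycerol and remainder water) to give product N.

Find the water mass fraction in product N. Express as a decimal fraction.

Vapour removed = 0.542×0.537×677 = 197.04 kg/s; concentrate = 479.96 kg/s.
water reaching the mixer = 166.51 (from concentrate) + 911×0.464 = 589.21 kg/s.
Product flow = 479.96 + 911 = 1391 kg/s; water fraction = 0.424.

0.424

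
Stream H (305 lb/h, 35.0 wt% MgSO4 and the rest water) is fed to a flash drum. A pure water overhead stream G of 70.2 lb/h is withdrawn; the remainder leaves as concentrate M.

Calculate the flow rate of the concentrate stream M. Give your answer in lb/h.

234.8 lb/h

Concentrate = 305 − 70.2 = 234.8 lb/h.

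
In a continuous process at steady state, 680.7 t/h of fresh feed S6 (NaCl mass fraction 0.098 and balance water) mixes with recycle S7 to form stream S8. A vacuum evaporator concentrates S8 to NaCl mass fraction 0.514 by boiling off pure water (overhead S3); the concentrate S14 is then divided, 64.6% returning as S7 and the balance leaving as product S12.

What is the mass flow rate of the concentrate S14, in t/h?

366.6 t/h

Overall NaCl balance (none leaves overhead): NaCl in fresh feed = NaCl in product, i.e. 680.7×0.098 = (1−0.646)·S14·0.514.
S14 = 66.709/(0.514×0.354) = 366.62 t/h.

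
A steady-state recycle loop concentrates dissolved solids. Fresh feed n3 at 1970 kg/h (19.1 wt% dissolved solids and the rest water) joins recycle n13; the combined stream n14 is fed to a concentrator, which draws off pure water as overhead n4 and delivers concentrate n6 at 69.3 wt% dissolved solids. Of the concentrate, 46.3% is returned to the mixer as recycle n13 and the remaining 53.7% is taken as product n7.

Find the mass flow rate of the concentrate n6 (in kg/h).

1011 kg/h

Overall dissolved solids balance (none leaves overhead): dissolved solids in fresh feed = dissolved solids in product, i.e. 1970×0.191 = (1−0.463)·n6·0.693.
n6 = 376.27/(0.693×0.537) = 1011.1 kg/h.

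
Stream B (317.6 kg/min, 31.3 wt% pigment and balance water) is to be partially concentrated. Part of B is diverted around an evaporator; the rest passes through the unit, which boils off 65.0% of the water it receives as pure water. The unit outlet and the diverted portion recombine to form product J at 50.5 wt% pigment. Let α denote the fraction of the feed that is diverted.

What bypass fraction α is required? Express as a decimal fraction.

0.149

All 317.6×0.313 = 99.409 kg/min of pigment reaches J, so J = 99.409/0.505 = 196.85 kg/min and vapour = 120.75 kg/min.
The evaporator receives (1−α)·317.6 of feed at 0.687 water and removes 0.650 of that water:
0.650×0.687×(1−α)×317.6 = 120.75
(1−α) = 120.75/141.82 = 0.8514;  α = 0.1486.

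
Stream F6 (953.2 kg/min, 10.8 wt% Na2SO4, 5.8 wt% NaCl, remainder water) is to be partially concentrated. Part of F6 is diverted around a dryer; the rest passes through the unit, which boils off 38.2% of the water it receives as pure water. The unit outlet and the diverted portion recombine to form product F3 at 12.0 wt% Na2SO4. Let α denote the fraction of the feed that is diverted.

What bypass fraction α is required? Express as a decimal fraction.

All 953.2×0.108 = 102.95 kg/min of Na2SO4 reaches F3, so F3 = 102.95/0.120 = 857.88 kg/min and vapour = 95.32 kg/min.
The evaporator receives (1−α)·953.2 of feed at 0.834 water and removes 0.382 of that water:
0.382×0.834×(1−α)×953.2 = 95.32
(1−α) = 95.32/303.68 = 0.3139;  α = 0.6861.

0.686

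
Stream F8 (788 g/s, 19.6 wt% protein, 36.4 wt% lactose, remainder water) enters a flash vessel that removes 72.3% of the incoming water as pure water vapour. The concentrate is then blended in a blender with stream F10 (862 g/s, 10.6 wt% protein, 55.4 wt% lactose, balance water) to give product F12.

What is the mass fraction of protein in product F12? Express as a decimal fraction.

0.1757

Vapour removed = 0.723×0.440×788 = 250.68 g/s; concentrate = 537.32 g/s.
protein reaching the mixer = 154.45 (from concentrate) + 862×0.106 = 245.82 g/s.
Product flow = 537.32 + 862 = 1399.3 g/s; protein fraction = 0.1757.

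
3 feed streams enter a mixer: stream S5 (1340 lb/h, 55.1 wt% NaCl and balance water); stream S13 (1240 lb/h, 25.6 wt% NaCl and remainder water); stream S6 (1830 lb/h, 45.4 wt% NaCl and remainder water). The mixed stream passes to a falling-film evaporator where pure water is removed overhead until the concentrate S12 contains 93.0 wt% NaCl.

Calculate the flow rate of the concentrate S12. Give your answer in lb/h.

2029 lb/h

NaCl entering = 1340×0.551 + 1240×0.256 + 1830×0.454 = 1886.6 lb/h.
All NaCl reports to S12, so S12 = 1886.6/0.930 = 2028.6 lb/h.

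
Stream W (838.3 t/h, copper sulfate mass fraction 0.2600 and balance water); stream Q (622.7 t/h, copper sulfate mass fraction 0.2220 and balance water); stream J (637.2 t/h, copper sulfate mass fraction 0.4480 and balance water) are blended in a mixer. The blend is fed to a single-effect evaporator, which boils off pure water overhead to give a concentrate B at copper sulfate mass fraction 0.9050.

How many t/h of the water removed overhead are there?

copper sulfate entering = 838.3×0.260 + 622.7×0.222 + 637.2×0.448 = 641.66 t/h.
All copper sulfate reports to B, so B = 641.66/0.905 = 709.02 t/h.
Total feed = 2098.2 t/h; overhead = 2098.2 − 709.02 = 1389.2 t/h.

1389 t/h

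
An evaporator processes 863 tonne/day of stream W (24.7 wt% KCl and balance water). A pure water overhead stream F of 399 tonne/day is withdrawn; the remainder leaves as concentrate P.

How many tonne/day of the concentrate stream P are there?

Concentrate = 863 − 399 = 464 tonne/day.

464 tonne/day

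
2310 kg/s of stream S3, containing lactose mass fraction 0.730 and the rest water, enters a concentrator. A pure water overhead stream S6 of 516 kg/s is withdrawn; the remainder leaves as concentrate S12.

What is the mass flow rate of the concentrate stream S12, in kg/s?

Concentrate = 2310 − 516 = 1794 kg/s.

1794 kg/s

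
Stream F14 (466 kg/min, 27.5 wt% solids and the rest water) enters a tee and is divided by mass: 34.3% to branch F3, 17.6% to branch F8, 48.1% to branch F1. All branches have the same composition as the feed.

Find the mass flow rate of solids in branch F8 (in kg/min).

Branch F8 total = 0.176×466 = 82.016 kg/min.
solids in F8 = 0.275×82.016 = 22.554 kg/min.

22.55 kg/min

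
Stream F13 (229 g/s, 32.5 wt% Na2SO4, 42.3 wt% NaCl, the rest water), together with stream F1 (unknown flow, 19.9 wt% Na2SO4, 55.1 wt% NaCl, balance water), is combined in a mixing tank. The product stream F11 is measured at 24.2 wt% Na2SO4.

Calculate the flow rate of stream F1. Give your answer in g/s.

442 g/s

Let F1 be the unknown flow. Total out = 229 + F1.
Na2SO4 balance: 74.425 + 0.199·F1 = 0.242·(229 + F1)
(0.199 − 0.242)·F1 = 0.242×229 − 74.425 = -19.007
F1 = -19.007 / -0.043 = 442.02 g/s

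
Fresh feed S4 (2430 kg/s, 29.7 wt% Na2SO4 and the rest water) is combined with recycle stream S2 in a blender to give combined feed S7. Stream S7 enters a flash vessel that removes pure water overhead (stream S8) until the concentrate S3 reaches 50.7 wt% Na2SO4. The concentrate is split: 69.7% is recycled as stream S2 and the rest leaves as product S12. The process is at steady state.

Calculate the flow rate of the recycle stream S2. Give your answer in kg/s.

3274 kg/s

Overall Na2SO4 balance (none leaves overhead): Na2SO4 in fresh feed = Na2SO4 in product, i.e. 2430×0.297 = (1−0.697)·S3·0.507.
S3 = 721.71/(0.507×0.303) = 4698 kg/s.
Recycle S2 = 0.697×4698 = 3274.5 kg/s.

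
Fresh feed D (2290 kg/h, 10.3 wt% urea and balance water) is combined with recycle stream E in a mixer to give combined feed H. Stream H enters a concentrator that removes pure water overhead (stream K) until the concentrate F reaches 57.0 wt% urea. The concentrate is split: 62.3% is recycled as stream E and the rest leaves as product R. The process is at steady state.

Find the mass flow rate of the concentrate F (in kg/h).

1098 kg/h

Overall urea balance (none leaves overhead): urea in fresh feed = urea in product, i.e. 2290×0.103 = (1−0.623)·F·0.570.
F = 235.87/(0.570×0.377) = 1097.6 kg/h.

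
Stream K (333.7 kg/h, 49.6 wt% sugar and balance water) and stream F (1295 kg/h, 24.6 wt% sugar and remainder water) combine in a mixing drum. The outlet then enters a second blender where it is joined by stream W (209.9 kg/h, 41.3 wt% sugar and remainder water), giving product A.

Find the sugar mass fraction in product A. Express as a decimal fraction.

0.310

Overall, product flow = 1838.6 kg/h.
sugar in = 333.7×0.496 + 1295×0.246 + 209.9×0.413 = 570.77 kg/h.
sugar fraction in A = 0.310.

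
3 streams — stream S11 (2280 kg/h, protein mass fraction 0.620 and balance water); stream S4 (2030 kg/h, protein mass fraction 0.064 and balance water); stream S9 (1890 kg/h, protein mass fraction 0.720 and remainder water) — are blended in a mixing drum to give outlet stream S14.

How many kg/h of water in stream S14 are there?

water out = water in = 2280×0.380 + 2030×0.936 + 1890×0.280 = 3295.7 kg/h.

3296 kg/h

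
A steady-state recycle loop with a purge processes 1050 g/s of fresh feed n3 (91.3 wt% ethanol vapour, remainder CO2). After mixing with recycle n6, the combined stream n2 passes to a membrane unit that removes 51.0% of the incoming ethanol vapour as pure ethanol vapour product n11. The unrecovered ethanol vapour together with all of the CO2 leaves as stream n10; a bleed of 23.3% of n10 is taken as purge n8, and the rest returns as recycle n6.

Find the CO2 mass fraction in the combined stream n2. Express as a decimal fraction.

CO2 enters only via n3 and leaves only via the purge: 1050×0.087 = 0.233×(CO2 in n10), and the membrane unit passes all CO2, so CO2 in n2 = CO2 in n10 = 392.06 g/s.
ethanol vapour in n2: m_A = 1050×0.913 + (1−0.233)·(1−0.510)·m_A, so m_A = 958.65/0.6242 = 1535.9 g/s.
n2 = 1535.9 + 392.06 = 1927.9 g/s.
CO2 fraction in n2 = 392.06/1927.9 = 0.203.

0.203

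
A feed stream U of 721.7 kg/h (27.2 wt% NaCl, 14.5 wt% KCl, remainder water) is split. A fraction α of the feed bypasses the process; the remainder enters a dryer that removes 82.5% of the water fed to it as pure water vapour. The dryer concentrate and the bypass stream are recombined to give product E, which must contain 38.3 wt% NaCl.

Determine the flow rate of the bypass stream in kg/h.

All 721.7×0.272 = 196.3 kg/h of NaCl reaches E, so E = 196.3/0.383 = 512.54 kg/h and vapour = 209.16 kg/h.
The evaporator receives (1−α)·721.7 of feed at 0.583 water and removes 0.825 of that water:
0.825×0.583×(1−α)×721.7 = 209.16
(1−α) = 209.16/347.12 = 0.6026;  α = 0.3974.
Bypass flow = 0.3974×721.7 = 286.83 kg/h.

286.8 kg/h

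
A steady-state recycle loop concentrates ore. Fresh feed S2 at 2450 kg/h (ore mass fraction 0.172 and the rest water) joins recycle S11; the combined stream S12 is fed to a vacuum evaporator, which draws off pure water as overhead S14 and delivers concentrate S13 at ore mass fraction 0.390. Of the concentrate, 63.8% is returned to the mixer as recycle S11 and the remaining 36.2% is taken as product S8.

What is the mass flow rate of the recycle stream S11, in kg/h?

1904 kg/h

Overall ore balance (none leaves overhead): ore in fresh feed = ore in product, i.e. 2450×0.172 = (1−0.638)·S13·0.390.
S13 = 421.4/(0.390×0.362) = 2984.8 kg/h.
Recycle S11 = 0.638×2984.8 = 1904.3 kg/h.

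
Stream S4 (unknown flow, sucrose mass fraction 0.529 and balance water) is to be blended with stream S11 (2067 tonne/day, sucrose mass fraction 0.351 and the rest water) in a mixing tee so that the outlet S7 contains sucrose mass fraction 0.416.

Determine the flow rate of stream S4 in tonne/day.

1189 tonne/day

Let S4 be the unknown flow. Total out = 2067 + S4.
sucrose balance: 725.52 + 0.529·S4 = 0.416·(2067 + S4)
(0.529 − 0.416)·S4 = 0.416×2067 − 725.52 = 134.36
S4 = 134.36 / 0.113 = 1189 tonne/day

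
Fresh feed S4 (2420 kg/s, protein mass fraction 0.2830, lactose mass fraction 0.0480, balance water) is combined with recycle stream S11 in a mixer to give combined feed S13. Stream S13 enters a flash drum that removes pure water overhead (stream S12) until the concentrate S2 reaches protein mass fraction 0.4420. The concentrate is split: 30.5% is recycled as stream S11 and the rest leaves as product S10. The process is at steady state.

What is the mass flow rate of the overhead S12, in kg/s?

Overall protein balance (none leaves overhead): protein in fresh feed = protein in product, i.e. 2420×0.283 = (1−0.305)·S2·0.442.
S2 = 684.86/(0.442×0.695) = 2229.4 kg/s.
Recycle S11 = 0.305×2229.4 = 679.98 kg/s.
Combined feed S13 = 2420 + 679.98 = 3100 kg/s.
Overhead S12 = S13 − S2 = 3100 − 2229.4 = 870.54 kg/s.

870.5 kg/s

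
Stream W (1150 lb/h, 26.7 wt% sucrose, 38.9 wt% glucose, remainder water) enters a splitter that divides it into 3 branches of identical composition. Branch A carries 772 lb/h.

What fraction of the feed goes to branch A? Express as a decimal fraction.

0.671

Fraction to A = 772/1150 = 0.6713.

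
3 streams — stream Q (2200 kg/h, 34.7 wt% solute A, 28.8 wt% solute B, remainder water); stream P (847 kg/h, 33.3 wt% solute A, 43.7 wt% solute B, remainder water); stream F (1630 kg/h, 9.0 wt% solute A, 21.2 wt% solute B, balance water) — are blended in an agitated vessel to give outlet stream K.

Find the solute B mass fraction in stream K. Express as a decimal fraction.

0.288

Total flow out = 2200 + 847 + 1630 = 4677 kg/h.
solute B in = 2200×0.288 + 847×0.437 + 1630×0.212 = 1349.3 kg/h.
solute B mass fraction in K = 1349.3/4677 = 0.288.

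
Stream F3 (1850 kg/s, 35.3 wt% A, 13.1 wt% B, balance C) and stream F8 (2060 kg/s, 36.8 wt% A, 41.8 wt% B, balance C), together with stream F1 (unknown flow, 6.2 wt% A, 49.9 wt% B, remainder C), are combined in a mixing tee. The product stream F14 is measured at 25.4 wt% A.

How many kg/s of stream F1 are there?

2177 kg/s

Let F1 be the unknown flow. Total out = 3910 + F1.
A balance: 1411.1 + 0.062·F1 = 0.254·(3910 + F1)
(0.062 − 0.254)·F1 = 0.254×3910 − 1411.1 = -417.99
F1 = -417.99 / -0.192 = 2177 kg/s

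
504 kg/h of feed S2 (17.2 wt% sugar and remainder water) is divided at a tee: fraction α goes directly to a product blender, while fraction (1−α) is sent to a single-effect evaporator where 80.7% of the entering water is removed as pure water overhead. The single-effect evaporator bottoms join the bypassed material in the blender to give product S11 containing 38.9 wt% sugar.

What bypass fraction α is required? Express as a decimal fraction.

All 504×0.172 = 86.688 kg/h of sugar reaches S11, so S11 = 86.688/0.389 = 222.85 kg/h and vapour = 281.15 kg/h.
The evaporator receives (1−α)·504 of feed at 0.828 water and removes 0.807 of that water:
0.807×0.828×(1−α)×504 = 281.15
(1−α) = 281.15/336.77 = 0.8348;  α = 0.1652.

0.165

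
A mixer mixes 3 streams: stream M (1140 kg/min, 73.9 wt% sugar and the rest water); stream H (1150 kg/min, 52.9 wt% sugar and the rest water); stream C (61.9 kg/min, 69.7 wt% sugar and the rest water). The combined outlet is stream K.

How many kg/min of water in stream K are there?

water out = water in = 1140×0.261 + 1150×0.471 + 61.9×0.303 = 857.95 kg/min.

857.9 kg/min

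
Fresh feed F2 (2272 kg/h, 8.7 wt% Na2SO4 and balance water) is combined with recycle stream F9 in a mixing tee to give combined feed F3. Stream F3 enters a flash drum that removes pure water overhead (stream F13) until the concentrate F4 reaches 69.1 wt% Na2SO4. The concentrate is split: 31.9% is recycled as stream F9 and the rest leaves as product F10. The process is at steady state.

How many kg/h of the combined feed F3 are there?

2406 kg/h

Overall Na2SO4 balance (none leaves overhead): Na2SO4 in fresh feed = Na2SO4 in product, i.e. 2272×0.087 = (1−0.319)·F4·0.691.
F4 = 197.66/(0.691×0.681) = 420.05 kg/h.
Recycle F9 = 0.319×420.05 = 134 kg/h.
Combined feed F3 = 2272 + 134 = 2406 kg/h.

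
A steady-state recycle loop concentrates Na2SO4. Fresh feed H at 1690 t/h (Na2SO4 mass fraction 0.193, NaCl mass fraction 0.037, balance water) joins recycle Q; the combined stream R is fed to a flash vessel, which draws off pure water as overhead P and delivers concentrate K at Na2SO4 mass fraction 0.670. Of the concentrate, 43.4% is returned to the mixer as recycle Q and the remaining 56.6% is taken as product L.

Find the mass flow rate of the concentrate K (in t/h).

Overall Na2SO4 balance (none leaves overhead): Na2SO4 in fresh feed = Na2SO4 in product, i.e. 1690×0.193 = (1−0.434)·K·0.670.
K = 326.17/(0.670×0.566) = 860.11 t/h.

860.1 t/h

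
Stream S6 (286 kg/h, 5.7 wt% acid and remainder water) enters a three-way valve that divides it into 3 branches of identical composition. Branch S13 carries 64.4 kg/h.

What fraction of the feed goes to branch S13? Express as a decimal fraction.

0.225

Fraction to S13 = 64.4/286 = 0.2252.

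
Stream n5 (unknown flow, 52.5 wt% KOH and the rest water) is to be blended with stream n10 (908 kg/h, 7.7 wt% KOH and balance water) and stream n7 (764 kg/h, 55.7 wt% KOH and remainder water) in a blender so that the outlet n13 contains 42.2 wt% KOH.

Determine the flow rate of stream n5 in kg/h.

Let n5 be the unknown flow. Total out = 1672 + n5.
KOH balance: 495.46 + 0.525·n5 = 0.422·(1672 + n5)
(0.525 − 0.422)·n5 = 0.422×1672 − 495.46 = 210.12
n5 = 210.12 / 0.103 = 2040 kg/h

2040 kg/h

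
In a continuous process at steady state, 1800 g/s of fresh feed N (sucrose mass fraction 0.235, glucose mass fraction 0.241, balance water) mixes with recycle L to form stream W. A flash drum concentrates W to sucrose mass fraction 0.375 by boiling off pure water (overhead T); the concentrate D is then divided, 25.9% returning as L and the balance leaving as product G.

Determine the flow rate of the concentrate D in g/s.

1522 g/s

Overall sucrose balance (none leaves overhead): sucrose in fresh feed = sucrose in product, i.e. 1800×0.235 = (1−0.259)·D·0.375.
D = 423/(0.375×0.741) = 1522.3 g/s.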